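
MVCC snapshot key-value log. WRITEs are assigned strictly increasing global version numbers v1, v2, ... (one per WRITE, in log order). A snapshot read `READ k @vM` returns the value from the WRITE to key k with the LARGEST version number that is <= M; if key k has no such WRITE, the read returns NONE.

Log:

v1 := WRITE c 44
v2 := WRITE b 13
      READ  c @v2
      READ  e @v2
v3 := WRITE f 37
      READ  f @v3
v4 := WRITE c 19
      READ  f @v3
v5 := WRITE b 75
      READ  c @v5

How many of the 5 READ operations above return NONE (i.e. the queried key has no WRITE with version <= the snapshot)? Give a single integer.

Answer: 1

Derivation:
v1: WRITE c=44  (c history now [(1, 44)])
v2: WRITE b=13  (b history now [(2, 13)])
READ c @v2: history=[(1, 44)] -> pick v1 -> 44
READ e @v2: history=[] -> no version <= 2 -> NONE
v3: WRITE f=37  (f history now [(3, 37)])
READ f @v3: history=[(3, 37)] -> pick v3 -> 37
v4: WRITE c=19  (c history now [(1, 44), (4, 19)])
READ f @v3: history=[(3, 37)] -> pick v3 -> 37
v5: WRITE b=75  (b history now [(2, 13), (5, 75)])
READ c @v5: history=[(1, 44), (4, 19)] -> pick v4 -> 19
Read results in order: ['44', 'NONE', '37', '37', '19']
NONE count = 1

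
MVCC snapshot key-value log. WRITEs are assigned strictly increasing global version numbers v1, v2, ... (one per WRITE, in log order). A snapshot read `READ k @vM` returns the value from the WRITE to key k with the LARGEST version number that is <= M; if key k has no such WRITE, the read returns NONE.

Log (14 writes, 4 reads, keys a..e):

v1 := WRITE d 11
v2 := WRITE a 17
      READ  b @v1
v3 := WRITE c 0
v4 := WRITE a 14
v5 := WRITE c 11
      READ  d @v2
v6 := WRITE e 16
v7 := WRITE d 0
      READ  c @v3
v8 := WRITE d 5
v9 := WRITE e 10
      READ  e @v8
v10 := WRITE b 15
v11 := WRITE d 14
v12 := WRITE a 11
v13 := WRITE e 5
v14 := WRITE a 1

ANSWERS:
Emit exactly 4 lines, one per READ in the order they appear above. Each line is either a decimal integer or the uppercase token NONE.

v1: WRITE d=11  (d history now [(1, 11)])
v2: WRITE a=17  (a history now [(2, 17)])
READ b @v1: history=[] -> no version <= 1 -> NONE
v3: WRITE c=0  (c history now [(3, 0)])
v4: WRITE a=14  (a history now [(2, 17), (4, 14)])
v5: WRITE c=11  (c history now [(3, 0), (5, 11)])
READ d @v2: history=[(1, 11)] -> pick v1 -> 11
v6: WRITE e=16  (e history now [(6, 16)])
v7: WRITE d=0  (d history now [(1, 11), (7, 0)])
READ c @v3: history=[(3, 0), (5, 11)] -> pick v3 -> 0
v8: WRITE d=5  (d history now [(1, 11), (7, 0), (8, 5)])
v9: WRITE e=10  (e history now [(6, 16), (9, 10)])
READ e @v8: history=[(6, 16), (9, 10)] -> pick v6 -> 16
v10: WRITE b=15  (b history now [(10, 15)])
v11: WRITE d=14  (d history now [(1, 11), (7, 0), (8, 5), (11, 14)])
v12: WRITE a=11  (a history now [(2, 17), (4, 14), (12, 11)])
v13: WRITE e=5  (e history now [(6, 16), (9, 10), (13, 5)])
v14: WRITE a=1  (a history now [(2, 17), (4, 14), (12, 11), (14, 1)])

Answer: NONE
11
0
16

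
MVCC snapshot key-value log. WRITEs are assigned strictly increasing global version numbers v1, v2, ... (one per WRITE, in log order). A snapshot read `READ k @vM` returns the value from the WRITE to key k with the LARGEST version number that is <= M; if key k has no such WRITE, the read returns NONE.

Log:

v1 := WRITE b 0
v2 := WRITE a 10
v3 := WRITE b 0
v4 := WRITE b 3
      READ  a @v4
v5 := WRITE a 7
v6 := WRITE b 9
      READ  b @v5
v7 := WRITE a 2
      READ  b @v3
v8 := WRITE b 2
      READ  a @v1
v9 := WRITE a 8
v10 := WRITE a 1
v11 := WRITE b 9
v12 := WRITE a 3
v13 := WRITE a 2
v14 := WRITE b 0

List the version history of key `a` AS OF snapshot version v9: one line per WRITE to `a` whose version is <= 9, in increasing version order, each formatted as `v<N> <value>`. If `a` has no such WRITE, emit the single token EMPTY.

Scan writes for key=a with version <= 9:
  v1 WRITE b 0 -> skip
  v2 WRITE a 10 -> keep
  v3 WRITE b 0 -> skip
  v4 WRITE b 3 -> skip
  v5 WRITE a 7 -> keep
  v6 WRITE b 9 -> skip
  v7 WRITE a 2 -> keep
  v8 WRITE b 2 -> skip
  v9 WRITE a 8 -> keep
  v10 WRITE a 1 -> drop (> snap)
  v11 WRITE b 9 -> skip
  v12 WRITE a 3 -> drop (> snap)
  v13 WRITE a 2 -> drop (> snap)
  v14 WRITE b 0 -> skip
Collected: [(2, 10), (5, 7), (7, 2), (9, 8)]

Answer: v2 10
v5 7
v7 2
v9 8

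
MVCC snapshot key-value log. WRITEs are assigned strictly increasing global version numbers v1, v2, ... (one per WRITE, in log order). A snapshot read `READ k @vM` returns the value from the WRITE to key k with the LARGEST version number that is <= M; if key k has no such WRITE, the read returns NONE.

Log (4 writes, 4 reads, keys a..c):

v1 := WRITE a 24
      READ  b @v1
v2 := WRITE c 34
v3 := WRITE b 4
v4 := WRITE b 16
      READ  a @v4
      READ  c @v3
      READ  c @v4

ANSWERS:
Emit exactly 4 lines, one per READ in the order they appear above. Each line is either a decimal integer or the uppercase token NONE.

Answer: NONE
24
34
34

Derivation:
v1: WRITE a=24  (a history now [(1, 24)])
READ b @v1: history=[] -> no version <= 1 -> NONE
v2: WRITE c=34  (c history now [(2, 34)])
v3: WRITE b=4  (b history now [(3, 4)])
v4: WRITE b=16  (b history now [(3, 4), (4, 16)])
READ a @v4: history=[(1, 24)] -> pick v1 -> 24
READ c @v3: history=[(2, 34)] -> pick v2 -> 34
READ c @v4: history=[(2, 34)] -> pick v2 -> 34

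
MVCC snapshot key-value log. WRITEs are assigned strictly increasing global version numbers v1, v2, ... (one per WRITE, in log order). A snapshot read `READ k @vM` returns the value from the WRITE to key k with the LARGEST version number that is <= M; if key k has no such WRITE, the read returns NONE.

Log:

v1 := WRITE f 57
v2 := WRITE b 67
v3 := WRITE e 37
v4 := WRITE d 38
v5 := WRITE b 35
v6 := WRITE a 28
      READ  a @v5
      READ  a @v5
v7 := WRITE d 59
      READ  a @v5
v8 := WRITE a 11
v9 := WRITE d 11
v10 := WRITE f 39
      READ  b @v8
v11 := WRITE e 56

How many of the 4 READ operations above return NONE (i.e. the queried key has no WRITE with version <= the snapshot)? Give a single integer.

v1: WRITE f=57  (f history now [(1, 57)])
v2: WRITE b=67  (b history now [(2, 67)])
v3: WRITE e=37  (e history now [(3, 37)])
v4: WRITE d=38  (d history now [(4, 38)])
v5: WRITE b=35  (b history now [(2, 67), (5, 35)])
v6: WRITE a=28  (a history now [(6, 28)])
READ a @v5: history=[(6, 28)] -> no version <= 5 -> NONE
READ a @v5: history=[(6, 28)] -> no version <= 5 -> NONE
v7: WRITE d=59  (d history now [(4, 38), (7, 59)])
READ a @v5: history=[(6, 28)] -> no version <= 5 -> NONE
v8: WRITE a=11  (a history now [(6, 28), (8, 11)])
v9: WRITE d=11  (d history now [(4, 38), (7, 59), (9, 11)])
v10: WRITE f=39  (f history now [(1, 57), (10, 39)])
READ b @v8: history=[(2, 67), (5, 35)] -> pick v5 -> 35
v11: WRITE e=56  (e history now [(3, 37), (11, 56)])
Read results in order: ['NONE', 'NONE', 'NONE', '35']
NONE count = 3

Answer: 3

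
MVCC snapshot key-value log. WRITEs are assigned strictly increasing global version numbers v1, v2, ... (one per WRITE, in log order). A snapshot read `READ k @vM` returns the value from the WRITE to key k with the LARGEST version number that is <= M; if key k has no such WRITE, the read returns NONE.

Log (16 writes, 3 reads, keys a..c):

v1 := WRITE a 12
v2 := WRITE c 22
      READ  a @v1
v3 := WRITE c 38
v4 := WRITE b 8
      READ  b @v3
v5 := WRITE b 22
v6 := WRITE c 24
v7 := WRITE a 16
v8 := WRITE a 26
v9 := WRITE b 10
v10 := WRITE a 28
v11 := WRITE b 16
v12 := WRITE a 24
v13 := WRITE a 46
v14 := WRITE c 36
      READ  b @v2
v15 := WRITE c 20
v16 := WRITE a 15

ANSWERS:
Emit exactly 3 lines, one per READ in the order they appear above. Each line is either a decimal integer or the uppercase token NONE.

Answer: 12
NONE
NONE

Derivation:
v1: WRITE a=12  (a history now [(1, 12)])
v2: WRITE c=22  (c history now [(2, 22)])
READ a @v1: history=[(1, 12)] -> pick v1 -> 12
v3: WRITE c=38  (c history now [(2, 22), (3, 38)])
v4: WRITE b=8  (b history now [(4, 8)])
READ b @v3: history=[(4, 8)] -> no version <= 3 -> NONE
v5: WRITE b=22  (b history now [(4, 8), (5, 22)])
v6: WRITE c=24  (c history now [(2, 22), (3, 38), (6, 24)])
v7: WRITE a=16  (a history now [(1, 12), (7, 16)])
v8: WRITE a=26  (a history now [(1, 12), (7, 16), (8, 26)])
v9: WRITE b=10  (b history now [(4, 8), (5, 22), (9, 10)])
v10: WRITE a=28  (a history now [(1, 12), (7, 16), (8, 26), (10, 28)])
v11: WRITE b=16  (b history now [(4, 8), (5, 22), (9, 10), (11, 16)])
v12: WRITE a=24  (a history now [(1, 12), (7, 16), (8, 26), (10, 28), (12, 24)])
v13: WRITE a=46  (a history now [(1, 12), (7, 16), (8, 26), (10, 28), (12, 24), (13, 46)])
v14: WRITE c=36  (c history now [(2, 22), (3, 38), (6, 24), (14, 36)])
READ b @v2: history=[(4, 8), (5, 22), (9, 10), (11, 16)] -> no version <= 2 -> NONE
v15: WRITE c=20  (c history now [(2, 22), (3, 38), (6, 24), (14, 36), (15, 20)])
v16: WRITE a=15  (a history now [(1, 12), (7, 16), (8, 26), (10, 28), (12, 24), (13, 46), (16, 15)])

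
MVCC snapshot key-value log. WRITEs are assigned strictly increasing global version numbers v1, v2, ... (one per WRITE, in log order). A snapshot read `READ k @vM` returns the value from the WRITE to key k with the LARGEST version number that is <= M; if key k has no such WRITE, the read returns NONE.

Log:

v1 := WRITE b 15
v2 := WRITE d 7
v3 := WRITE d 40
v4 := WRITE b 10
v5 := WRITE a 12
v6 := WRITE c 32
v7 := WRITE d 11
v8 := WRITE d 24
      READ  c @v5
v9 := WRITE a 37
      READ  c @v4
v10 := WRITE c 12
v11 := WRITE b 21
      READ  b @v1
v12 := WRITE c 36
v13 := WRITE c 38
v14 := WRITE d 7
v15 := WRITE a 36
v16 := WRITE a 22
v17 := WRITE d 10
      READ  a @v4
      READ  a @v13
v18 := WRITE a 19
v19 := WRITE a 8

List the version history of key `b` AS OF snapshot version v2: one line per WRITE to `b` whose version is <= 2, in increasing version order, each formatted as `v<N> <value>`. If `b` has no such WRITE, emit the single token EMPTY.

Scan writes for key=b with version <= 2:
  v1 WRITE b 15 -> keep
  v2 WRITE d 7 -> skip
  v3 WRITE d 40 -> skip
  v4 WRITE b 10 -> drop (> snap)
  v5 WRITE a 12 -> skip
  v6 WRITE c 32 -> skip
  v7 WRITE d 11 -> skip
  v8 WRITE d 24 -> skip
  v9 WRITE a 37 -> skip
  v10 WRITE c 12 -> skip
  v11 WRITE b 21 -> drop (> snap)
  v12 WRITE c 36 -> skip
  v13 WRITE c 38 -> skip
  v14 WRITE d 7 -> skip
  v15 WRITE a 36 -> skip
  v16 WRITE a 22 -> skip
  v17 WRITE d 10 -> skip
  v18 WRITE a 19 -> skip
  v19 WRITE a 8 -> skip
Collected: [(1, 15)]

Answer: v1 15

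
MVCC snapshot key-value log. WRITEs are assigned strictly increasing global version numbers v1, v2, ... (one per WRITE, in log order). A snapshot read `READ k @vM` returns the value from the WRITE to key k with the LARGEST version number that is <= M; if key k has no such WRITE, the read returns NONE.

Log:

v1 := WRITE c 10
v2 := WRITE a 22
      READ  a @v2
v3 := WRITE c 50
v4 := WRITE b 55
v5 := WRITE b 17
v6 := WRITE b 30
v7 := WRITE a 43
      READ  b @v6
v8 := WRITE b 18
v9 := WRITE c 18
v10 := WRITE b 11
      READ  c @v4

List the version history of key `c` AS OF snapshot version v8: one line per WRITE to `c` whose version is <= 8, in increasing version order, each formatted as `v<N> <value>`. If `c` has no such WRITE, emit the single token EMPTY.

Scan writes for key=c with version <= 8:
  v1 WRITE c 10 -> keep
  v2 WRITE a 22 -> skip
  v3 WRITE c 50 -> keep
  v4 WRITE b 55 -> skip
  v5 WRITE b 17 -> skip
  v6 WRITE b 30 -> skip
  v7 WRITE a 43 -> skip
  v8 WRITE b 18 -> skip
  v9 WRITE c 18 -> drop (> snap)
  v10 WRITE b 11 -> skip
Collected: [(1, 10), (3, 50)]

Answer: v1 10
v3 50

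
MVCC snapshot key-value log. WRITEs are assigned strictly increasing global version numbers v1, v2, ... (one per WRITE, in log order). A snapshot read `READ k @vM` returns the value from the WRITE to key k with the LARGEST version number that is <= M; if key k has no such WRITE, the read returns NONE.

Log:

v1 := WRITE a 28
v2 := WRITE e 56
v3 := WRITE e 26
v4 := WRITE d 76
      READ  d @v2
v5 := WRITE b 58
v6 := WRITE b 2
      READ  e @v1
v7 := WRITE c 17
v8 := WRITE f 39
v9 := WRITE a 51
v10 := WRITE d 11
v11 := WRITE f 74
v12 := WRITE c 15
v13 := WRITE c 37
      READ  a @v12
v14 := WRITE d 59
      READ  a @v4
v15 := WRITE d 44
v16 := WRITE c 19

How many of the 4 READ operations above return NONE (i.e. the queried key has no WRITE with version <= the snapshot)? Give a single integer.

Answer: 2

Derivation:
v1: WRITE a=28  (a history now [(1, 28)])
v2: WRITE e=56  (e history now [(2, 56)])
v3: WRITE e=26  (e history now [(2, 56), (3, 26)])
v4: WRITE d=76  (d history now [(4, 76)])
READ d @v2: history=[(4, 76)] -> no version <= 2 -> NONE
v5: WRITE b=58  (b history now [(5, 58)])
v6: WRITE b=2  (b history now [(5, 58), (6, 2)])
READ e @v1: history=[(2, 56), (3, 26)] -> no version <= 1 -> NONE
v7: WRITE c=17  (c history now [(7, 17)])
v8: WRITE f=39  (f history now [(8, 39)])
v9: WRITE a=51  (a history now [(1, 28), (9, 51)])
v10: WRITE d=11  (d history now [(4, 76), (10, 11)])
v11: WRITE f=74  (f history now [(8, 39), (11, 74)])
v12: WRITE c=15  (c history now [(7, 17), (12, 15)])
v13: WRITE c=37  (c history now [(7, 17), (12, 15), (13, 37)])
READ a @v12: history=[(1, 28), (9, 51)] -> pick v9 -> 51
v14: WRITE d=59  (d history now [(4, 76), (10, 11), (14, 59)])
READ a @v4: history=[(1, 28), (9, 51)] -> pick v1 -> 28
v15: WRITE d=44  (d history now [(4, 76), (10, 11), (14, 59), (15, 44)])
v16: WRITE c=19  (c history now [(7, 17), (12, 15), (13, 37), (16, 19)])
Read results in order: ['NONE', 'NONE', '51', '28']
NONE count = 2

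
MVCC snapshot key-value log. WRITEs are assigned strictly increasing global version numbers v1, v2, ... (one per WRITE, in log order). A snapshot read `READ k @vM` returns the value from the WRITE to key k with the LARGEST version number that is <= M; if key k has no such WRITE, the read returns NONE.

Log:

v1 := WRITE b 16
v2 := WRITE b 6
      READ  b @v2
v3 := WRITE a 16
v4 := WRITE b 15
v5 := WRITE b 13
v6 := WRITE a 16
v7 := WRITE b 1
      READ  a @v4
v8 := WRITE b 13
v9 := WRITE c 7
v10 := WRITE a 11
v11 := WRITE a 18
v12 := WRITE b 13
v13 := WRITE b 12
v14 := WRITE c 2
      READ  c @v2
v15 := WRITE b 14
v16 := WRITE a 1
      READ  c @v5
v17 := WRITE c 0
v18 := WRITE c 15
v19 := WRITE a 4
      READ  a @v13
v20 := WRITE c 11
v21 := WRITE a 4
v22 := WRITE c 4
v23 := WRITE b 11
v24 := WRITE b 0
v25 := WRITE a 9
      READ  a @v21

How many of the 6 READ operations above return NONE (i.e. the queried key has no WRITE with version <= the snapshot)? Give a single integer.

Answer: 2

Derivation:
v1: WRITE b=16  (b history now [(1, 16)])
v2: WRITE b=6  (b history now [(1, 16), (2, 6)])
READ b @v2: history=[(1, 16), (2, 6)] -> pick v2 -> 6
v3: WRITE a=16  (a history now [(3, 16)])
v4: WRITE b=15  (b history now [(1, 16), (2, 6), (4, 15)])
v5: WRITE b=13  (b history now [(1, 16), (2, 6), (4, 15), (5, 13)])
v6: WRITE a=16  (a history now [(3, 16), (6, 16)])
v7: WRITE b=1  (b history now [(1, 16), (2, 6), (4, 15), (5, 13), (7, 1)])
READ a @v4: history=[(3, 16), (6, 16)] -> pick v3 -> 16
v8: WRITE b=13  (b history now [(1, 16), (2, 6), (4, 15), (5, 13), (7, 1), (8, 13)])
v9: WRITE c=7  (c history now [(9, 7)])
v10: WRITE a=11  (a history now [(3, 16), (6, 16), (10, 11)])
v11: WRITE a=18  (a history now [(3, 16), (6, 16), (10, 11), (11, 18)])
v12: WRITE b=13  (b history now [(1, 16), (2, 6), (4, 15), (5, 13), (7, 1), (8, 13), (12, 13)])
v13: WRITE b=12  (b history now [(1, 16), (2, 6), (4, 15), (5, 13), (7, 1), (8, 13), (12, 13), (13, 12)])
v14: WRITE c=2  (c history now [(9, 7), (14, 2)])
READ c @v2: history=[(9, 7), (14, 2)] -> no version <= 2 -> NONE
v15: WRITE b=14  (b history now [(1, 16), (2, 6), (4, 15), (5, 13), (7, 1), (8, 13), (12, 13), (13, 12), (15, 14)])
v16: WRITE a=1  (a history now [(3, 16), (6, 16), (10, 11), (11, 18), (16, 1)])
READ c @v5: history=[(9, 7), (14, 2)] -> no version <= 5 -> NONE
v17: WRITE c=0  (c history now [(9, 7), (14, 2), (17, 0)])
v18: WRITE c=15  (c history now [(9, 7), (14, 2), (17, 0), (18, 15)])
v19: WRITE a=4  (a history now [(3, 16), (6, 16), (10, 11), (11, 18), (16, 1), (19, 4)])
READ a @v13: history=[(3, 16), (6, 16), (10, 11), (11, 18), (16, 1), (19, 4)] -> pick v11 -> 18
v20: WRITE c=11  (c history now [(9, 7), (14, 2), (17, 0), (18, 15), (20, 11)])
v21: WRITE a=4  (a history now [(3, 16), (6, 16), (10, 11), (11, 18), (16, 1), (19, 4), (21, 4)])
v22: WRITE c=4  (c history now [(9, 7), (14, 2), (17, 0), (18, 15), (20, 11), (22, 4)])
v23: WRITE b=11  (b history now [(1, 16), (2, 6), (4, 15), (5, 13), (7, 1), (8, 13), (12, 13), (13, 12), (15, 14), (23, 11)])
v24: WRITE b=0  (b history now [(1, 16), (2, 6), (4, 15), (5, 13), (7, 1), (8, 13), (12, 13), (13, 12), (15, 14), (23, 11), (24, 0)])
v25: WRITE a=9  (a history now [(3, 16), (6, 16), (10, 11), (11, 18), (16, 1), (19, 4), (21, 4), (25, 9)])
READ a @v21: history=[(3, 16), (6, 16), (10, 11), (11, 18), (16, 1), (19, 4), (21, 4), (25, 9)] -> pick v21 -> 4
Read results in order: ['6', '16', 'NONE', 'NONE', '18', '4']
NONE count = 2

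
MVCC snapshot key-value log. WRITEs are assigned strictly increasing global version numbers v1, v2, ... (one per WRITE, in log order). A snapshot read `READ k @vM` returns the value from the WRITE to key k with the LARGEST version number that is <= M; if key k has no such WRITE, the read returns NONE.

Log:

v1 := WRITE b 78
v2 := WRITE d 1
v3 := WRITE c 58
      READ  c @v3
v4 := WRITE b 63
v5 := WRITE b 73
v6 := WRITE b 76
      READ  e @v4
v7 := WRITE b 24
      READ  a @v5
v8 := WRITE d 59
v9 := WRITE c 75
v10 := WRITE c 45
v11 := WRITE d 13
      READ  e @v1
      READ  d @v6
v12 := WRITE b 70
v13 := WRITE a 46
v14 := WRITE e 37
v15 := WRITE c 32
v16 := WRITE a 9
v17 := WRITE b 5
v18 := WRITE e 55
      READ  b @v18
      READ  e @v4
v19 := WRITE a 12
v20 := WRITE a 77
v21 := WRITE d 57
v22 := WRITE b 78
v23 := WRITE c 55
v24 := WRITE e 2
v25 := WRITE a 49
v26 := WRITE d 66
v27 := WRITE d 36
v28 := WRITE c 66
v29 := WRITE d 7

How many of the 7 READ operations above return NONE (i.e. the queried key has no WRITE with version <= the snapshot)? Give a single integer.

v1: WRITE b=78  (b history now [(1, 78)])
v2: WRITE d=1  (d history now [(2, 1)])
v3: WRITE c=58  (c history now [(3, 58)])
READ c @v3: history=[(3, 58)] -> pick v3 -> 58
v4: WRITE b=63  (b history now [(1, 78), (4, 63)])
v5: WRITE b=73  (b history now [(1, 78), (4, 63), (5, 73)])
v6: WRITE b=76  (b history now [(1, 78), (4, 63), (5, 73), (6, 76)])
READ e @v4: history=[] -> no version <= 4 -> NONE
v7: WRITE b=24  (b history now [(1, 78), (4, 63), (5, 73), (6, 76), (7, 24)])
READ a @v5: history=[] -> no version <= 5 -> NONE
v8: WRITE d=59  (d history now [(2, 1), (8, 59)])
v9: WRITE c=75  (c history now [(3, 58), (9, 75)])
v10: WRITE c=45  (c history now [(3, 58), (9, 75), (10, 45)])
v11: WRITE d=13  (d history now [(2, 1), (8, 59), (11, 13)])
READ e @v1: history=[] -> no version <= 1 -> NONE
READ d @v6: history=[(2, 1), (8, 59), (11, 13)] -> pick v2 -> 1
v12: WRITE b=70  (b history now [(1, 78), (4, 63), (5, 73), (6, 76), (7, 24), (12, 70)])
v13: WRITE a=46  (a history now [(13, 46)])
v14: WRITE e=37  (e history now [(14, 37)])
v15: WRITE c=32  (c history now [(3, 58), (9, 75), (10, 45), (15, 32)])
v16: WRITE a=9  (a history now [(13, 46), (16, 9)])
v17: WRITE b=5  (b history now [(1, 78), (4, 63), (5, 73), (6, 76), (7, 24), (12, 70), (17, 5)])
v18: WRITE e=55  (e history now [(14, 37), (18, 55)])
READ b @v18: history=[(1, 78), (4, 63), (5, 73), (6, 76), (7, 24), (12, 70), (17, 5)] -> pick v17 -> 5
READ e @v4: history=[(14, 37), (18, 55)] -> no version <= 4 -> NONE
v19: WRITE a=12  (a history now [(13, 46), (16, 9), (19, 12)])
v20: WRITE a=77  (a history now [(13, 46), (16, 9), (19, 12), (20, 77)])
v21: WRITE d=57  (d history now [(2, 1), (8, 59), (11, 13), (21, 57)])
v22: WRITE b=78  (b history now [(1, 78), (4, 63), (5, 73), (6, 76), (7, 24), (12, 70), (17, 5), (22, 78)])
v23: WRITE c=55  (c history now [(3, 58), (9, 75), (10, 45), (15, 32), (23, 55)])
v24: WRITE e=2  (e history now [(14, 37), (18, 55), (24, 2)])
v25: WRITE a=49  (a history now [(13, 46), (16, 9), (19, 12), (20, 77), (25, 49)])
v26: WRITE d=66  (d history now [(2, 1), (8, 59), (11, 13), (21, 57), (26, 66)])
v27: WRITE d=36  (d history now [(2, 1), (8, 59), (11, 13), (21, 57), (26, 66), (27, 36)])
v28: WRITE c=66  (c history now [(3, 58), (9, 75), (10, 45), (15, 32), (23, 55), (28, 66)])
v29: WRITE d=7  (d history now [(2, 1), (8, 59), (11, 13), (21, 57), (26, 66), (27, 36), (29, 7)])
Read results in order: ['58', 'NONE', 'NONE', 'NONE', '1', '5', 'NONE']
NONE count = 4

Answer: 4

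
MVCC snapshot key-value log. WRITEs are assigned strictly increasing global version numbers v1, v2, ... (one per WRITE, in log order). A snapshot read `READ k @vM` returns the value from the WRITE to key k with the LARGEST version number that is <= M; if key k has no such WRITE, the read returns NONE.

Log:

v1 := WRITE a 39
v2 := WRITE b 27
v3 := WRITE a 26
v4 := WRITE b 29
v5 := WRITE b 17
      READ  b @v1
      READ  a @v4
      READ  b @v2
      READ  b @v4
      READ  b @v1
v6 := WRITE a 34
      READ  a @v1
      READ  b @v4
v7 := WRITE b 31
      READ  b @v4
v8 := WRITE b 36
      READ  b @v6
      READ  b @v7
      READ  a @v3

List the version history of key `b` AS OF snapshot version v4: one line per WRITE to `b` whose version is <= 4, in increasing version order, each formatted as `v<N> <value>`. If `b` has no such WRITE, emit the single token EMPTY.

Answer: v2 27
v4 29

Derivation:
Scan writes for key=b with version <= 4:
  v1 WRITE a 39 -> skip
  v2 WRITE b 27 -> keep
  v3 WRITE a 26 -> skip
  v4 WRITE b 29 -> keep
  v5 WRITE b 17 -> drop (> snap)
  v6 WRITE a 34 -> skip
  v7 WRITE b 31 -> drop (> snap)
  v8 WRITE b 36 -> drop (> snap)
Collected: [(2, 27), (4, 29)]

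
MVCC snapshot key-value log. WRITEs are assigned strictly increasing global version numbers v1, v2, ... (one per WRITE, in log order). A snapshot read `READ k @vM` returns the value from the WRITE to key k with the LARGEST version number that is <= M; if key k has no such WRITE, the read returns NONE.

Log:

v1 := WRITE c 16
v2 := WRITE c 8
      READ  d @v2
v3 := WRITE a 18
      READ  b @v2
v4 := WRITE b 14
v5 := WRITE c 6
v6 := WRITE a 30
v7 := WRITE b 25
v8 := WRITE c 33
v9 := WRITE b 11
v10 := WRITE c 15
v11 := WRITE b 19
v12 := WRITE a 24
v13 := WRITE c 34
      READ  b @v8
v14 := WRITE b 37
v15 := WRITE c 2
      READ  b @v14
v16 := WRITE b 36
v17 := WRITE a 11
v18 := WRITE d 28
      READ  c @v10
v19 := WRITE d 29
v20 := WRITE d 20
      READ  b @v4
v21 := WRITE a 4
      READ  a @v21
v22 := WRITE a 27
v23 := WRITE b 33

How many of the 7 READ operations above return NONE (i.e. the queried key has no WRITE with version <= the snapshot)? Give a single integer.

Answer: 2

Derivation:
v1: WRITE c=16  (c history now [(1, 16)])
v2: WRITE c=8  (c history now [(1, 16), (2, 8)])
READ d @v2: history=[] -> no version <= 2 -> NONE
v3: WRITE a=18  (a history now [(3, 18)])
READ b @v2: history=[] -> no version <= 2 -> NONE
v4: WRITE b=14  (b history now [(4, 14)])
v5: WRITE c=6  (c history now [(1, 16), (2, 8), (5, 6)])
v6: WRITE a=30  (a history now [(3, 18), (6, 30)])
v7: WRITE b=25  (b history now [(4, 14), (7, 25)])
v8: WRITE c=33  (c history now [(1, 16), (2, 8), (5, 6), (8, 33)])
v9: WRITE b=11  (b history now [(4, 14), (7, 25), (9, 11)])
v10: WRITE c=15  (c history now [(1, 16), (2, 8), (5, 6), (8, 33), (10, 15)])
v11: WRITE b=19  (b history now [(4, 14), (7, 25), (9, 11), (11, 19)])
v12: WRITE a=24  (a history now [(3, 18), (6, 30), (12, 24)])
v13: WRITE c=34  (c history now [(1, 16), (2, 8), (5, 6), (8, 33), (10, 15), (13, 34)])
READ b @v8: history=[(4, 14), (7, 25), (9, 11), (11, 19)] -> pick v7 -> 25
v14: WRITE b=37  (b history now [(4, 14), (7, 25), (9, 11), (11, 19), (14, 37)])
v15: WRITE c=2  (c history now [(1, 16), (2, 8), (5, 6), (8, 33), (10, 15), (13, 34), (15, 2)])
READ b @v14: history=[(4, 14), (7, 25), (9, 11), (11, 19), (14, 37)] -> pick v14 -> 37
v16: WRITE b=36  (b history now [(4, 14), (7, 25), (9, 11), (11, 19), (14, 37), (16, 36)])
v17: WRITE a=11  (a history now [(3, 18), (6, 30), (12, 24), (17, 11)])
v18: WRITE d=28  (d history now [(18, 28)])
READ c @v10: history=[(1, 16), (2, 8), (5, 6), (8, 33), (10, 15), (13, 34), (15, 2)] -> pick v10 -> 15
v19: WRITE d=29  (d history now [(18, 28), (19, 29)])
v20: WRITE d=20  (d history now [(18, 28), (19, 29), (20, 20)])
READ b @v4: history=[(4, 14), (7, 25), (9, 11), (11, 19), (14, 37), (16, 36)] -> pick v4 -> 14
v21: WRITE a=4  (a history now [(3, 18), (6, 30), (12, 24), (17, 11), (21, 4)])
READ a @v21: history=[(3, 18), (6, 30), (12, 24), (17, 11), (21, 4)] -> pick v21 -> 4
v22: WRITE a=27  (a history now [(3, 18), (6, 30), (12, 24), (17, 11), (21, 4), (22, 27)])
v23: WRITE b=33  (b history now [(4, 14), (7, 25), (9, 11), (11, 19), (14, 37), (16, 36), (23, 33)])
Read results in order: ['NONE', 'NONE', '25', '37', '15', '14', '4']
NONE count = 2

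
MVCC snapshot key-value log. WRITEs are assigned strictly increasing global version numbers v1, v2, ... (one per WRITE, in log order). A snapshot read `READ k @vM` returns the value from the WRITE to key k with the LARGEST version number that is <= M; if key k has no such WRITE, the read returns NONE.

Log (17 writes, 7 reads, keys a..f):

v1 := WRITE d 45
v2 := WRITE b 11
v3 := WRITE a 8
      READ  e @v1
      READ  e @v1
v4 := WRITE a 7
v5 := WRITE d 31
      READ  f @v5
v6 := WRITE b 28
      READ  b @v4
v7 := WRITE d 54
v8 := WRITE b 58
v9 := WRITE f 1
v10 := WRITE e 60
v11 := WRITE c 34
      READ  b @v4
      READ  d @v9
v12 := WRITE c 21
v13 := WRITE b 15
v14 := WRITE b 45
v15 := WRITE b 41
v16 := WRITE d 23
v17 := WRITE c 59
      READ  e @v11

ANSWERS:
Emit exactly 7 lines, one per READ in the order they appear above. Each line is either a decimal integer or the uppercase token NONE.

v1: WRITE d=45  (d history now [(1, 45)])
v2: WRITE b=11  (b history now [(2, 11)])
v3: WRITE a=8  (a history now [(3, 8)])
READ e @v1: history=[] -> no version <= 1 -> NONE
READ e @v1: history=[] -> no version <= 1 -> NONE
v4: WRITE a=7  (a history now [(3, 8), (4, 7)])
v5: WRITE d=31  (d history now [(1, 45), (5, 31)])
READ f @v5: history=[] -> no version <= 5 -> NONE
v6: WRITE b=28  (b history now [(2, 11), (6, 28)])
READ b @v4: history=[(2, 11), (6, 28)] -> pick v2 -> 11
v7: WRITE d=54  (d history now [(1, 45), (5, 31), (7, 54)])
v8: WRITE b=58  (b history now [(2, 11), (6, 28), (8, 58)])
v9: WRITE f=1  (f history now [(9, 1)])
v10: WRITE e=60  (e history now [(10, 60)])
v11: WRITE c=34  (c history now [(11, 34)])
READ b @v4: history=[(2, 11), (6, 28), (8, 58)] -> pick v2 -> 11
READ d @v9: history=[(1, 45), (5, 31), (7, 54)] -> pick v7 -> 54
v12: WRITE c=21  (c history now [(11, 34), (12, 21)])
v13: WRITE b=15  (b history now [(2, 11), (6, 28), (8, 58), (13, 15)])
v14: WRITE b=45  (b history now [(2, 11), (6, 28), (8, 58), (13, 15), (14, 45)])
v15: WRITE b=41  (b history now [(2, 11), (6, 28), (8, 58), (13, 15), (14, 45), (15, 41)])
v16: WRITE d=23  (d history now [(1, 45), (5, 31), (7, 54), (16, 23)])
v17: WRITE c=59  (c history now [(11, 34), (12, 21), (17, 59)])
READ e @v11: history=[(10, 60)] -> pick v10 -> 60

Answer: NONE
NONE
NONE
11
11
54
60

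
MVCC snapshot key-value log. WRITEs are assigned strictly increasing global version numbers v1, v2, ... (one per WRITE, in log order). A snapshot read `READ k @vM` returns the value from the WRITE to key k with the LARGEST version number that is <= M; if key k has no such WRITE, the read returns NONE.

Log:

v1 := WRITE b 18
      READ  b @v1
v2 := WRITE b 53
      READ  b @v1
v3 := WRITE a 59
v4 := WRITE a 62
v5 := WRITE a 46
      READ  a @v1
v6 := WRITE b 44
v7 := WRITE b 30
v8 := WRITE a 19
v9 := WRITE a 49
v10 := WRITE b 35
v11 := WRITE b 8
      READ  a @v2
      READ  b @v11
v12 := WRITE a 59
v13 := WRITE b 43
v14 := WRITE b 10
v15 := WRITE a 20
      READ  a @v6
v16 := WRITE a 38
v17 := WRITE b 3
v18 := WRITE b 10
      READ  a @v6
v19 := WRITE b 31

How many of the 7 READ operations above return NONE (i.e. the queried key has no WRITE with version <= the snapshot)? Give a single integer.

v1: WRITE b=18  (b history now [(1, 18)])
READ b @v1: history=[(1, 18)] -> pick v1 -> 18
v2: WRITE b=53  (b history now [(1, 18), (2, 53)])
READ b @v1: history=[(1, 18), (2, 53)] -> pick v1 -> 18
v3: WRITE a=59  (a history now [(3, 59)])
v4: WRITE a=62  (a history now [(3, 59), (4, 62)])
v5: WRITE a=46  (a history now [(3, 59), (4, 62), (5, 46)])
READ a @v1: history=[(3, 59), (4, 62), (5, 46)] -> no version <= 1 -> NONE
v6: WRITE b=44  (b history now [(1, 18), (2, 53), (6, 44)])
v7: WRITE b=30  (b history now [(1, 18), (2, 53), (6, 44), (7, 30)])
v8: WRITE a=19  (a history now [(3, 59), (4, 62), (5, 46), (8, 19)])
v9: WRITE a=49  (a history now [(3, 59), (4, 62), (5, 46), (8, 19), (9, 49)])
v10: WRITE b=35  (b history now [(1, 18), (2, 53), (6, 44), (7, 30), (10, 35)])
v11: WRITE b=8  (b history now [(1, 18), (2, 53), (6, 44), (7, 30), (10, 35), (11, 8)])
READ a @v2: history=[(3, 59), (4, 62), (5, 46), (8, 19), (9, 49)] -> no version <= 2 -> NONE
READ b @v11: history=[(1, 18), (2, 53), (6, 44), (7, 30), (10, 35), (11, 8)] -> pick v11 -> 8
v12: WRITE a=59  (a history now [(3, 59), (4, 62), (5, 46), (8, 19), (9, 49), (12, 59)])
v13: WRITE b=43  (b history now [(1, 18), (2, 53), (6, 44), (7, 30), (10, 35), (11, 8), (13, 43)])
v14: WRITE b=10  (b history now [(1, 18), (2, 53), (6, 44), (7, 30), (10, 35), (11, 8), (13, 43), (14, 10)])
v15: WRITE a=20  (a history now [(3, 59), (4, 62), (5, 46), (8, 19), (9, 49), (12, 59), (15, 20)])
READ a @v6: history=[(3, 59), (4, 62), (5, 46), (8, 19), (9, 49), (12, 59), (15, 20)] -> pick v5 -> 46
v16: WRITE a=38  (a history now [(3, 59), (4, 62), (5, 46), (8, 19), (9, 49), (12, 59), (15, 20), (16, 38)])
v17: WRITE b=3  (b history now [(1, 18), (2, 53), (6, 44), (7, 30), (10, 35), (11, 8), (13, 43), (14, 10), (17, 3)])
v18: WRITE b=10  (b history now [(1, 18), (2, 53), (6, 44), (7, 30), (10, 35), (11, 8), (13, 43), (14, 10), (17, 3), (18, 10)])
READ a @v6: history=[(3, 59), (4, 62), (5, 46), (8, 19), (9, 49), (12, 59), (15, 20), (16, 38)] -> pick v5 -> 46
v19: WRITE b=31  (b history now [(1, 18), (2, 53), (6, 44), (7, 30), (10, 35), (11, 8), (13, 43), (14, 10), (17, 3), (18, 10), (19, 31)])
Read results in order: ['18', '18', 'NONE', 'NONE', '8', '46', '46']
NONE count = 2

Answer: 2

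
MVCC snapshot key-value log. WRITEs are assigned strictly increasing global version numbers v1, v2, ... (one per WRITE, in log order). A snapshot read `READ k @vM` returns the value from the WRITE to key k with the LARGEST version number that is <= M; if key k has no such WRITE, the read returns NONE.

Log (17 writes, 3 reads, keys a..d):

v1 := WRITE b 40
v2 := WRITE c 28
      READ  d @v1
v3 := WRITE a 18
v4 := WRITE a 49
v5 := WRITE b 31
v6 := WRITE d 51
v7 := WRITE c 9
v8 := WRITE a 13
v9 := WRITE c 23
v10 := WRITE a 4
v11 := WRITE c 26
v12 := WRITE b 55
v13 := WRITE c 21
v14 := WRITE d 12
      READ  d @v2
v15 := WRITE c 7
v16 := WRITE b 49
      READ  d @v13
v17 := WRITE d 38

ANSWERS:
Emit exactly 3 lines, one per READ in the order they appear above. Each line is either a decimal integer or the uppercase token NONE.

Answer: NONE
NONE
51

Derivation:
v1: WRITE b=40  (b history now [(1, 40)])
v2: WRITE c=28  (c history now [(2, 28)])
READ d @v1: history=[] -> no version <= 1 -> NONE
v3: WRITE a=18  (a history now [(3, 18)])
v4: WRITE a=49  (a history now [(3, 18), (4, 49)])
v5: WRITE b=31  (b history now [(1, 40), (5, 31)])
v6: WRITE d=51  (d history now [(6, 51)])
v7: WRITE c=9  (c history now [(2, 28), (7, 9)])
v8: WRITE a=13  (a history now [(3, 18), (4, 49), (8, 13)])
v9: WRITE c=23  (c history now [(2, 28), (7, 9), (9, 23)])
v10: WRITE a=4  (a history now [(3, 18), (4, 49), (8, 13), (10, 4)])
v11: WRITE c=26  (c history now [(2, 28), (7, 9), (9, 23), (11, 26)])
v12: WRITE b=55  (b history now [(1, 40), (5, 31), (12, 55)])
v13: WRITE c=21  (c history now [(2, 28), (7, 9), (9, 23), (11, 26), (13, 21)])
v14: WRITE d=12  (d history now [(6, 51), (14, 12)])
READ d @v2: history=[(6, 51), (14, 12)] -> no version <= 2 -> NONE
v15: WRITE c=7  (c history now [(2, 28), (7, 9), (9, 23), (11, 26), (13, 21), (15, 7)])
v16: WRITE b=49  (b history now [(1, 40), (5, 31), (12, 55), (16, 49)])
READ d @v13: history=[(6, 51), (14, 12)] -> pick v6 -> 51
v17: WRITE d=38  (d history now [(6, 51), (14, 12), (17, 38)])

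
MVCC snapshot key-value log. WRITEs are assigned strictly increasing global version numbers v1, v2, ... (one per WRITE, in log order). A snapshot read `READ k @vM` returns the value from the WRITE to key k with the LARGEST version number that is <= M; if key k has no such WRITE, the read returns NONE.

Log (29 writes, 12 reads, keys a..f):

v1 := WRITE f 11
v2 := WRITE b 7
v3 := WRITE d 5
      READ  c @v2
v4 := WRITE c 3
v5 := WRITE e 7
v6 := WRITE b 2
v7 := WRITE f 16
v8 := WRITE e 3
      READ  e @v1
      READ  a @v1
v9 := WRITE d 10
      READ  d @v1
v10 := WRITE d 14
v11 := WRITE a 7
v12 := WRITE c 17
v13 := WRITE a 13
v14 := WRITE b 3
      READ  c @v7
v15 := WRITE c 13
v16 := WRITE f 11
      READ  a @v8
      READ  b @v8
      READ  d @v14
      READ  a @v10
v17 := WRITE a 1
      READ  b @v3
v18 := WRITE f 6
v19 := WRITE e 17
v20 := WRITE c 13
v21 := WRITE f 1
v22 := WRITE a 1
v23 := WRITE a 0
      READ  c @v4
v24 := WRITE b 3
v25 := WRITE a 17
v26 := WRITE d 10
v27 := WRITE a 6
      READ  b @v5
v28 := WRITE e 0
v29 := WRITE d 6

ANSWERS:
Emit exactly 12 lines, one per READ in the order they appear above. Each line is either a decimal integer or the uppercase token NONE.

Answer: NONE
NONE
NONE
NONE
3
NONE
2
14
NONE
7
3
7

Derivation:
v1: WRITE f=11  (f history now [(1, 11)])
v2: WRITE b=7  (b history now [(2, 7)])
v3: WRITE d=5  (d history now [(3, 5)])
READ c @v2: history=[] -> no version <= 2 -> NONE
v4: WRITE c=3  (c history now [(4, 3)])
v5: WRITE e=7  (e history now [(5, 7)])
v6: WRITE b=2  (b history now [(2, 7), (6, 2)])
v7: WRITE f=16  (f history now [(1, 11), (7, 16)])
v8: WRITE e=3  (e history now [(5, 7), (8, 3)])
READ e @v1: history=[(5, 7), (8, 3)] -> no version <= 1 -> NONE
READ a @v1: history=[] -> no version <= 1 -> NONE
v9: WRITE d=10  (d history now [(3, 5), (9, 10)])
READ d @v1: history=[(3, 5), (9, 10)] -> no version <= 1 -> NONE
v10: WRITE d=14  (d history now [(3, 5), (9, 10), (10, 14)])
v11: WRITE a=7  (a history now [(11, 7)])
v12: WRITE c=17  (c history now [(4, 3), (12, 17)])
v13: WRITE a=13  (a history now [(11, 7), (13, 13)])
v14: WRITE b=3  (b history now [(2, 7), (6, 2), (14, 3)])
READ c @v7: history=[(4, 3), (12, 17)] -> pick v4 -> 3
v15: WRITE c=13  (c history now [(4, 3), (12, 17), (15, 13)])
v16: WRITE f=11  (f history now [(1, 11), (7, 16), (16, 11)])
READ a @v8: history=[(11, 7), (13, 13)] -> no version <= 8 -> NONE
READ b @v8: history=[(2, 7), (6, 2), (14, 3)] -> pick v6 -> 2
READ d @v14: history=[(3, 5), (9, 10), (10, 14)] -> pick v10 -> 14
READ a @v10: history=[(11, 7), (13, 13)] -> no version <= 10 -> NONE
v17: WRITE a=1  (a history now [(11, 7), (13, 13), (17, 1)])
READ b @v3: history=[(2, 7), (6, 2), (14, 3)] -> pick v2 -> 7
v18: WRITE f=6  (f history now [(1, 11), (7, 16), (16, 11), (18, 6)])
v19: WRITE e=17  (e history now [(5, 7), (8, 3), (19, 17)])
v20: WRITE c=13  (c history now [(4, 3), (12, 17), (15, 13), (20, 13)])
v21: WRITE f=1  (f history now [(1, 11), (7, 16), (16, 11), (18, 6), (21, 1)])
v22: WRITE a=1  (a history now [(11, 7), (13, 13), (17, 1), (22, 1)])
v23: WRITE a=0  (a history now [(11, 7), (13, 13), (17, 1), (22, 1), (23, 0)])
READ c @v4: history=[(4, 3), (12, 17), (15, 13), (20, 13)] -> pick v4 -> 3
v24: WRITE b=3  (b history now [(2, 7), (6, 2), (14, 3), (24, 3)])
v25: WRITE a=17  (a history now [(11, 7), (13, 13), (17, 1), (22, 1), (23, 0), (25, 17)])
v26: WRITE d=10  (d history now [(3, 5), (9, 10), (10, 14), (26, 10)])
v27: WRITE a=6  (a history now [(11, 7), (13, 13), (17, 1), (22, 1), (23, 0), (25, 17), (27, 6)])
READ b @v5: history=[(2, 7), (6, 2), (14, 3), (24, 3)] -> pick v2 -> 7
v28: WRITE e=0  (e history now [(5, 7), (8, 3), (19, 17), (28, 0)])
v29: WRITE d=6  (d history now [(3, 5), (9, 10), (10, 14), (26, 10), (29, 6)])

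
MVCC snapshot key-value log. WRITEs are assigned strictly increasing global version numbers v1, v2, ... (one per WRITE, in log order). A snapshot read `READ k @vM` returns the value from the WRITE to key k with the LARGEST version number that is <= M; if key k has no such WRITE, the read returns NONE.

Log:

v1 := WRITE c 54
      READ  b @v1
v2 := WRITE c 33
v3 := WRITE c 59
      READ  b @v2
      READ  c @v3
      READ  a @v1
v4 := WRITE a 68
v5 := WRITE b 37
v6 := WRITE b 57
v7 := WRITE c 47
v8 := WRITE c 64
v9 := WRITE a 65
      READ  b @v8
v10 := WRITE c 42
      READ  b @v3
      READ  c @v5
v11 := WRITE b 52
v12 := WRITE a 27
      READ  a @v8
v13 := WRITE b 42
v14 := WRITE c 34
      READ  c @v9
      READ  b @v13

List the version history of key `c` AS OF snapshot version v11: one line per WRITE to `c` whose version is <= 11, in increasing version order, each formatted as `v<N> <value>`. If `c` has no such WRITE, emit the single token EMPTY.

Scan writes for key=c with version <= 11:
  v1 WRITE c 54 -> keep
  v2 WRITE c 33 -> keep
  v3 WRITE c 59 -> keep
  v4 WRITE a 68 -> skip
  v5 WRITE b 37 -> skip
  v6 WRITE b 57 -> skip
  v7 WRITE c 47 -> keep
  v8 WRITE c 64 -> keep
  v9 WRITE a 65 -> skip
  v10 WRITE c 42 -> keep
  v11 WRITE b 52 -> skip
  v12 WRITE a 27 -> skip
  v13 WRITE b 42 -> skip
  v14 WRITE c 34 -> drop (> snap)
Collected: [(1, 54), (2, 33), (3, 59), (7, 47), (8, 64), (10, 42)]

Answer: v1 54
v2 33
v3 59
v7 47
v8 64
v10 42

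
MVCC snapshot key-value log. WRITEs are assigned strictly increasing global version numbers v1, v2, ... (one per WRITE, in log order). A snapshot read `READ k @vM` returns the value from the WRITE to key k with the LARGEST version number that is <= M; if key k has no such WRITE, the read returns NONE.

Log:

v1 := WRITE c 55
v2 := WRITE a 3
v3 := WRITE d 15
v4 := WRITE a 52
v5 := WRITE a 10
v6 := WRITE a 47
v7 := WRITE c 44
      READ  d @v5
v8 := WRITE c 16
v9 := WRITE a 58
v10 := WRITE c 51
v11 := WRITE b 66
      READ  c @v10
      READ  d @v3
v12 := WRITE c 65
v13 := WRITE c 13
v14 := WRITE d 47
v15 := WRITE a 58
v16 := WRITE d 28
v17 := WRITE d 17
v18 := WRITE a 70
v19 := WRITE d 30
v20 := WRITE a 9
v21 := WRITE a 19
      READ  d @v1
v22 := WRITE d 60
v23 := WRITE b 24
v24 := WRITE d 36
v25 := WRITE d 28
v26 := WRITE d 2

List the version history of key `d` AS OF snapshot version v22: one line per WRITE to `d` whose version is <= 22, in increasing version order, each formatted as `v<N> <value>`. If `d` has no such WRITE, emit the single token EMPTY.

Answer: v3 15
v14 47
v16 28
v17 17
v19 30
v22 60

Derivation:
Scan writes for key=d with version <= 22:
  v1 WRITE c 55 -> skip
  v2 WRITE a 3 -> skip
  v3 WRITE d 15 -> keep
  v4 WRITE a 52 -> skip
  v5 WRITE a 10 -> skip
  v6 WRITE a 47 -> skip
  v7 WRITE c 44 -> skip
  v8 WRITE c 16 -> skip
  v9 WRITE a 58 -> skip
  v10 WRITE c 51 -> skip
  v11 WRITE b 66 -> skip
  v12 WRITE c 65 -> skip
  v13 WRITE c 13 -> skip
  v14 WRITE d 47 -> keep
  v15 WRITE a 58 -> skip
  v16 WRITE d 28 -> keep
  v17 WRITE d 17 -> keep
  v18 WRITE a 70 -> skip
  v19 WRITE d 30 -> keep
  v20 WRITE a 9 -> skip
  v21 WRITE a 19 -> skip
  v22 WRITE d 60 -> keep
  v23 WRITE b 24 -> skip
  v24 WRITE d 36 -> drop (> snap)
  v25 WRITE d 28 -> drop (> snap)
  v26 WRITE d 2 -> drop (> snap)
Collected: [(3, 15), (14, 47), (16, 28), (17, 17), (19, 30), (22, 60)]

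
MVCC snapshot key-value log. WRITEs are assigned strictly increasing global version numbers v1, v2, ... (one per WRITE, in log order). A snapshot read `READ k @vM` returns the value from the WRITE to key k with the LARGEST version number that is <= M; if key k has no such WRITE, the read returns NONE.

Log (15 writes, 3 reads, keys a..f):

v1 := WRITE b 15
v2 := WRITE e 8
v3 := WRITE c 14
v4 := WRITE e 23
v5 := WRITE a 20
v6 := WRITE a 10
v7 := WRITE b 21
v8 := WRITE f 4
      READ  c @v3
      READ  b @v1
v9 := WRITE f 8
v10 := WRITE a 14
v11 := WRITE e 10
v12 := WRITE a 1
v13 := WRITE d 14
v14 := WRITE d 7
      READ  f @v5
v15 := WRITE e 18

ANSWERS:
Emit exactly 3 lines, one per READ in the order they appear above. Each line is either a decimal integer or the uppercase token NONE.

Answer: 14
15
NONE

Derivation:
v1: WRITE b=15  (b history now [(1, 15)])
v2: WRITE e=8  (e history now [(2, 8)])
v3: WRITE c=14  (c history now [(3, 14)])
v4: WRITE e=23  (e history now [(2, 8), (4, 23)])
v5: WRITE a=20  (a history now [(5, 20)])
v6: WRITE a=10  (a history now [(5, 20), (6, 10)])
v7: WRITE b=21  (b history now [(1, 15), (7, 21)])
v8: WRITE f=4  (f history now [(8, 4)])
READ c @v3: history=[(3, 14)] -> pick v3 -> 14
READ b @v1: history=[(1, 15), (7, 21)] -> pick v1 -> 15
v9: WRITE f=8  (f history now [(8, 4), (9, 8)])
v10: WRITE a=14  (a history now [(5, 20), (6, 10), (10, 14)])
v11: WRITE e=10  (e history now [(2, 8), (4, 23), (11, 10)])
v12: WRITE a=1  (a history now [(5, 20), (6, 10), (10, 14), (12, 1)])
v13: WRITE d=14  (d history now [(13, 14)])
v14: WRITE d=7  (d history now [(13, 14), (14, 7)])
READ f @v5: history=[(8, 4), (9, 8)] -> no version <= 5 -> NONE
v15: WRITE e=18  (e history now [(2, 8), (4, 23), (11, 10), (15, 18)])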